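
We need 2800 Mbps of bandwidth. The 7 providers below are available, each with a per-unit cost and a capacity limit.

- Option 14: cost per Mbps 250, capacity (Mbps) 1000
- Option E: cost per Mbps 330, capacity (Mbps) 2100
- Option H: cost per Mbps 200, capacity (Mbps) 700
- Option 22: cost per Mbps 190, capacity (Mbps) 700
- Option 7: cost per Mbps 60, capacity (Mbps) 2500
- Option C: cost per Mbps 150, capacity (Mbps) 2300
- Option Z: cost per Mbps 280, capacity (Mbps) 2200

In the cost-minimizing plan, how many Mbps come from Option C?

Cheapest first:
Take 2500 from Option 7 at 60 — need 300 more.
Option C (150): take the remaining 300 — done.
Option 22, Option H, Option 14, Option Z, Option E: unused.

300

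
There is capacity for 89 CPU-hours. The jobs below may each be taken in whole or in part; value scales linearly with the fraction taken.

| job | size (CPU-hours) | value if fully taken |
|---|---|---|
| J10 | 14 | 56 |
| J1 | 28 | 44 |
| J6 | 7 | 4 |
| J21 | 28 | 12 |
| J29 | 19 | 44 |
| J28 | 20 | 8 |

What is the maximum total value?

157

Best value per unit of size first: J10 56/14≈4, J29 44/19≈2.32, J1 44/28≈1.57, J6 4/7≈0.571, J21 12/28≈0.429, J28 8/20≈0.4.
All 14 CPU-hours of J10 fit (value 56) — 75 remain.
All 19 CPU-hours of J29 fit (value 44) — 56 remain.
J1: take in full, 28 CPU-hours for value 44 — 28 left.
J6: take in full, 7 CPU-hours for value 4 — 21 left.
Fill the last 21 CPU-hours with part of J21: 21/28 of it earns 9.
Total value = 157.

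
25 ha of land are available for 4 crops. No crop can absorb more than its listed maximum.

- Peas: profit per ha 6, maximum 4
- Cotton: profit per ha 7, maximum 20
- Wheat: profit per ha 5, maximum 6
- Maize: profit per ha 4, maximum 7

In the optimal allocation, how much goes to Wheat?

Rank by profit per ha: Cotton 7 > Peas 6 > Wheat 5 > Maize 4.
Cotton: +20 to 20 (cap) ; 5 left.
Peas: +4 to 4 (cap) ; 1 left.
Wheat has room for 6 but only 1 remain, so it gets 1.

1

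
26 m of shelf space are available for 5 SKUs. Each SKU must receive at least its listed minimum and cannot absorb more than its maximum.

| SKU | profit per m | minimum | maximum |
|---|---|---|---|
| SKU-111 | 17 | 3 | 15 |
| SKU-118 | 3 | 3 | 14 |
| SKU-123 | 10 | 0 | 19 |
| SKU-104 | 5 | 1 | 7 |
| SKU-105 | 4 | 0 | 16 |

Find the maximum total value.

Meeting every minimum uses 3+3+0+1+0 = 7 m, leaving 19.
Rank by profit per m: SKU-111 17 > SKU-123 10 > SKU-104 5 > SKU-105 4 > SKU-118 3.
SKU-111 takes 12 more to reach its cap of 15 → 7 left.
SKU-123: +7 (room for 19) → 7. Pool exhausted.
Total = 17×15 + 3×3 + 10×7 + 5×1 = 339.

339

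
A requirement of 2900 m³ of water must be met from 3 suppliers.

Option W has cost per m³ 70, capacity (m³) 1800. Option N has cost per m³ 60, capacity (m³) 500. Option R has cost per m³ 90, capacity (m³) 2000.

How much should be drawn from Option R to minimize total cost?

600

Fill from the cheapest supplier first.
Take 500 from Option N at 60 — need 2400 more.
Option W at 70: take all 1800 m³ — 600 still needed.
Option R (90): take the remaining 600 — done.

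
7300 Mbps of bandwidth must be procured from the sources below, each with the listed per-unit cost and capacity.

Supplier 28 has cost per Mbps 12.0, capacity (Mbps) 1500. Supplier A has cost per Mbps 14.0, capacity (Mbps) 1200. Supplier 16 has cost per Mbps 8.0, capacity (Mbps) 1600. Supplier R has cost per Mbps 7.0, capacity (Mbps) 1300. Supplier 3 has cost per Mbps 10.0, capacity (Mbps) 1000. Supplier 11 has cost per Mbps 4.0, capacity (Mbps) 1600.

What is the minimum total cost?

60500

Fill from the cheapest source first.
Take 1600 from Supplier 11 at 4.0 — need 5700 more.
Supplier R (7.0): use full 1300 — 4400 Mbps to go.
Supplier 16 (8.0): use full 1600 — 2800 Mbps to go.
Supplier 3 (10.0): use full 1000 — 1800 Mbps to go.
Supplier 28 at 12.0: take all 1500 Mbps — 300 still needed.
Supplier A (14.0): take the remaining 300 — done.
Cost = 1600×4.0 + 1300×7.0 + 1600×8.0 + 1000×10.0 + 1500×12.0 + 300×14.0 = 60500.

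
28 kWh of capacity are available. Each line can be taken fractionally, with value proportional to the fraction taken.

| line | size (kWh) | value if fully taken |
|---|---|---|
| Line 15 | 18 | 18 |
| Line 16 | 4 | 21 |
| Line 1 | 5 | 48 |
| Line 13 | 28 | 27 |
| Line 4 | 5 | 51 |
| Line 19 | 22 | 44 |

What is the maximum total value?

Rank by value-to-size ratio: Line 4 51/5≈10.2, Line 1 48/5≈9.6, Line 16 21/4≈5.25, Line 19 44/22≈2, Line 15 18/18≈1, Line 13 27/28≈0.964.
Line 4: take in full, 5 kWh for value 51 → 23 left.
All 5 kWh of Line 1 fit (value 48) → 18 remain.
Line 16: take in full, 4 kWh for value 21 → 14 left.
14 kWh left: a 14/22 share of Line 19 gives 44×14/22 = 28.
Total value = 148.

148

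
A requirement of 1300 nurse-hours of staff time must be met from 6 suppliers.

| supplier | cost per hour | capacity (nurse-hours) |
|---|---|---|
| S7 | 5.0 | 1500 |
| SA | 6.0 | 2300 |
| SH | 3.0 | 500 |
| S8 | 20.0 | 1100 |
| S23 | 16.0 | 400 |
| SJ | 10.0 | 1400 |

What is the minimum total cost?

5500

Fill from the cheapest supplier first.
SH (3.0): use full 500 ; 800 nurse-hours to go.
S7 at 5.0: take 800 of its 1500 ; requirement met.
SA, SJ, S23, S8: unused.
Cost = 500×3.0 + 800×5.0 = 5500.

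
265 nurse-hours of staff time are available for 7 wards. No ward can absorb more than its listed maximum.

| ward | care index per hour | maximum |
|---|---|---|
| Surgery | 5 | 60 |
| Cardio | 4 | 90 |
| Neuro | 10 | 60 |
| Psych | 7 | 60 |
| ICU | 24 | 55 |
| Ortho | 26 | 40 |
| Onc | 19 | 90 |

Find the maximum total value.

Order the wards by care index per hour: Ortho 26 > ICU 24 > Onc 19 > Neuro 10 > Psych 7 > Surgery 5 > Cardio 4.
Ortho takes 40 to reach its cap of 40 → 225 left.
ICU: +55 to 55 (cap) → 170 left.
Give Onc 90 to hit its cap of 90 → 80 left.
Neuro takes 60 to reach its cap of 60 → 20 left.
Psych has room for 60 but only 20 remain, so it gets 20.
Total = 10×60 + 7×20 + 24×55 + 26×40 + 19×90 = 4810.

4810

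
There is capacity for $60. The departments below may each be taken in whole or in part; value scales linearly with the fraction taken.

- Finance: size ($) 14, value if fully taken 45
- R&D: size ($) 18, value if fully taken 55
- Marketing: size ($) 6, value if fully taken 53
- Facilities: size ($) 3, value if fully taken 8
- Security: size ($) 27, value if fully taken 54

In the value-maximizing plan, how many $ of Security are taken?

Sort by value density: Marketing 53/6≈8.83, Finance 45/14≈3.21, R&D 55/18≈3.06, Facilities 8/3≈2.67, Security 54/27≈2.
Marketing: take in full, 6 $ for value 53 → 54 left.
All 14 $ of Finance fit (value 45) → 40 remain.
R&D: take in full, 18 $ for value 55 → 22 left.
Take all of Facilities (3 $, value 8) → 19 $ left.
19 $ left: a 19/27 share of Security gives 54×19/27 = 38.

19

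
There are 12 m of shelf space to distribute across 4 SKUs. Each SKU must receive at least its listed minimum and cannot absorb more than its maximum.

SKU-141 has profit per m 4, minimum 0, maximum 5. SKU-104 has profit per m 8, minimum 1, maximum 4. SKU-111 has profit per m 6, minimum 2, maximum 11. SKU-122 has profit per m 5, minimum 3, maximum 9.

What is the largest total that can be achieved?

Meeting every minimum uses 0+1+2+3 = 6 m, leaving 6.
Highest profit per m first: SKU-104 8 > SKU-111 6 > SKU-122 5 > SKU-141 4.
SKU-104: +3 to 4 (cap) — 3 left.
SKU-111 has room for 9 more but only 3 remain, so it gets 5.
Total = 8×4 + 6×5 + 5×3 = 77.

77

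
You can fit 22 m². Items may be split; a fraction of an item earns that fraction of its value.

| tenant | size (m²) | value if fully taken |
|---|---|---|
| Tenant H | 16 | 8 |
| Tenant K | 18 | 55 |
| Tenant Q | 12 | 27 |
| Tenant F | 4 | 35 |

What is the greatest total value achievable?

Best value per unit of size first: Tenant F 35/4≈8.75, Tenant K 55/18≈3.06, Tenant Q 27/12≈2.25, Tenant H 8/16≈0.5.
All 4 m² of Tenant F fit (value 35) → 18 remain.
All 18 m² of Tenant K fit (value 55) → 0 remain.
Total value = 90.

90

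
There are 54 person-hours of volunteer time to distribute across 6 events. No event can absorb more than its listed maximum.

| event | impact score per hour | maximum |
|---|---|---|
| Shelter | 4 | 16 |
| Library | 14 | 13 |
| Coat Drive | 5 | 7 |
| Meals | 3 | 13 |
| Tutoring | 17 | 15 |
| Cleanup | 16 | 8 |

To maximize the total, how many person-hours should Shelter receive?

11

Order the events by impact score per hour: Tutoring 17 > Cleanup 16 > Library 14 > Coat Drive 5 > Shelter 4 > Meals 3.
Tutoring: +15 to 15 (cap) → 39 left.
Give Cleanup 8 to hit its cap of 8 → 31 left.
Library takes 13 to reach its cap of 13 → 18 left.
Coat Drive: +7 to 7 (cap) → 11 left.
Only 11 left; Shelter takes them to reach 11.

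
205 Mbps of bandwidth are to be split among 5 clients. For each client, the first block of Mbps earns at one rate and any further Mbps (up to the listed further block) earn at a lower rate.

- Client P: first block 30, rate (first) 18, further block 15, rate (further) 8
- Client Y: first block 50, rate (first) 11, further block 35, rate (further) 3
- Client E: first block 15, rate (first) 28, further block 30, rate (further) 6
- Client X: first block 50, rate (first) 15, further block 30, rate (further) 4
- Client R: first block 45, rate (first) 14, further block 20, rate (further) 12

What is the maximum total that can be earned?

3075

Treat each block as its own option and order by rate: Client E/T1 28 > Client P/T1 18 > Client X/T1 15 > Client R/T1 14 > Client R/T2 12 > Client Y/T1 11 > Client P/T2 8 > Client E/T2 6 > Client X/T2 4 > Client Y/T2 3.
Client E T1 at 28: fill all 15 → 190 left.
Fill Client P T1 block (30 at 18) → 160 left.
Fill Client X T1 block (50 at 15) → 110 left.
Fill Client R T1 block (45 at 14) → 65 left.
Fill Client R T2 block (20 at 12) → 45 left.
Client Y T1 at 11: only 45 left, fill 45.
Total = 28×15 + 18×30 + 15×50 + 14×45 + 12×20 + 11×45 = 3075.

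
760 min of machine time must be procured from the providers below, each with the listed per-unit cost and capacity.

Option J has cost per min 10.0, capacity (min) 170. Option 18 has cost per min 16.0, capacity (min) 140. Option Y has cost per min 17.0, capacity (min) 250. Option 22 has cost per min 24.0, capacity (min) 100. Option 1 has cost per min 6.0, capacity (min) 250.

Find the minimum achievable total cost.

8840

Use providers in increasing cost order.
Take 250 from Option 1 at 6.0 ; need 510 more.
Take 170 from Option J at 10.0 ; need 340 more.
Take 140 from Option 18 at 16.0 ; need 200 more.
Option Y (17.0): take the remaining 200 ; done.
Option 22: unused.
Cost = 250×6.0 + 170×10.0 + 140×16.0 + 200×17.0 = 8840.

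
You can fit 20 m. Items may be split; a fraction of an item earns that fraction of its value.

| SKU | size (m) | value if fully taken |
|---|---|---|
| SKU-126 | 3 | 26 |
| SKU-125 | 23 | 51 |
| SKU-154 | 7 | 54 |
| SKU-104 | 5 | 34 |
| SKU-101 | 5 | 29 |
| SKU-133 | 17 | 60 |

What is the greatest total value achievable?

143

Best value per unit of size first: SKU-126 26/3≈8.67, SKU-154 54/7≈7.71, SKU-104 34/5≈6.8, SKU-101 29/5≈5.8, SKU-133 60/17≈3.53, SKU-125 51/23≈2.22.
SKU-126: take in full, 3 m for value 26 → 17 left.
SKU-154: take in full, 7 m for value 54 → 10 left.
Take all of SKU-104 (5 m, value 34) → 5 m left.
SKU-101: take in full, 5 m for value 29 → 0 left.
Total value = 143.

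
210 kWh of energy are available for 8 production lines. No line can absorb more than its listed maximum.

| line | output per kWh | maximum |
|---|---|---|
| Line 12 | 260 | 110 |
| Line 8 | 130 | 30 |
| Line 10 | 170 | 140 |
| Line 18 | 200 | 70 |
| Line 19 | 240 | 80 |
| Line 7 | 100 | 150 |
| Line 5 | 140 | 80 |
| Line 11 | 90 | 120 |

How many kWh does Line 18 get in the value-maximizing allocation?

20

Order the production lines by output per kWh: Line 12 260 > Line 19 240 > Line 18 200 > Line 10 170 > Line 5 140 > Line 8 130 > Line 7 100 > Line 11 90.
Line 12 takes 110 to reach its cap of 110 — 100 left.
Line 19 takes 80 to reach its cap of 80 — 20 left.
Line 18 has room for 70 but only 20 remain, so it gets 20.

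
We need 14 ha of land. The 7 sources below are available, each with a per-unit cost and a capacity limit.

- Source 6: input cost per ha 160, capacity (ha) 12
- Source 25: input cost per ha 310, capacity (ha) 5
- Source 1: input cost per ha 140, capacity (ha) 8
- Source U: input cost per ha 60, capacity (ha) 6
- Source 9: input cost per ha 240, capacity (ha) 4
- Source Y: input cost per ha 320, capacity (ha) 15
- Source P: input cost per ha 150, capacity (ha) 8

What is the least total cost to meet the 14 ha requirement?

Use sources in increasing cost order.
Source U at 60: take all 6 ha ; 8 still needed.
Take 8 from Source 1 at 140 ; need 0 more.
Source P, Source 6, Source 9, Source 25, Source Y: unused.
Cost = 6×60 + 8×140 = 1480.

1480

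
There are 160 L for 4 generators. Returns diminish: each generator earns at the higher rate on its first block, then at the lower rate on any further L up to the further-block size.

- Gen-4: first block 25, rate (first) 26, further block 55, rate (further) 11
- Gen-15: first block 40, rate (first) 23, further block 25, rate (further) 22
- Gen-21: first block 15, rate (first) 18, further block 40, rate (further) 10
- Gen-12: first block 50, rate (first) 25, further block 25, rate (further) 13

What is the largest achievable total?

3705

Treat each block as its own option and order by rate: Gen-4/tier1 26 > Gen-12/tier1 25 > Gen-15/tier1 23 > Gen-15/tier2 22 > Gen-21/tier1 18 > Gen-12/tier2 13 > Gen-4/tier2 11 > Gen-21/tier2 10.
Gen-4 tier1 at 26: fill all 25 → 135 left.
Gen-12/tier1 (25): +50 → 85 left.
Fill Gen-15 tier1 block (40 at 23) → 45 left.
Gen-15/tier2 (22): +25 → 20 left.
Fill Gen-21 tier1 block (15 at 18) → 5 left.
5 remain; put them into Gen-12 tier2 at 13.
Total = 26×25 + 25×50 + 23×40 + 22×25 + 18×15 + 13×5 = 3705.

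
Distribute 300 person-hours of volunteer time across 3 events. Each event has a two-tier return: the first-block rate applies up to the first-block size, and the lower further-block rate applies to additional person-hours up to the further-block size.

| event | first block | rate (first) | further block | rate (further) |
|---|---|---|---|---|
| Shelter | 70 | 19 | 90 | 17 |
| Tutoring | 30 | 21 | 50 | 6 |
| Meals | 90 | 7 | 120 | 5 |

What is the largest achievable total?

Treat each block as its own option and order by rate: Tutoring/tier1 21 > Shelter/tier1 19 > Shelter/tier2 17 > Meals/tier1 7 > Tutoring/tier2 6 > Meals/tier2 5.
Fill Tutoring tier1 block (30 at 21) — 270 left.
Shelter tier1 at 19: fill all 70 — 200 left.
Fill Shelter tier2 block (90 at 17) — 110 left.
Meals/tier1 (7): +90 — 20 left.
Tutoring/tier2: +20 of 50 at 6; pool empty.
Total = 21×30 + 19×70 + 17×90 + 7×90 + 6×20 = 4240.

4240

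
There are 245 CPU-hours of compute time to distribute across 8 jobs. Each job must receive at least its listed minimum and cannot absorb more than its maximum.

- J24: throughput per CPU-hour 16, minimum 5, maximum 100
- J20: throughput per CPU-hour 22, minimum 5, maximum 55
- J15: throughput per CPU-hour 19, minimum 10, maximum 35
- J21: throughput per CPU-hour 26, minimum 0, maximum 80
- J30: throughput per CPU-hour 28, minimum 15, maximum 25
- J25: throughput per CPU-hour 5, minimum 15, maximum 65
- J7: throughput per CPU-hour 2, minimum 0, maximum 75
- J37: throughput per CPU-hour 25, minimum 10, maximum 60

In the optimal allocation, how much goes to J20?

Meeting every minimum uses 5+5+10+0+15+15+0+10 = 60 CPU-hours, leaving 185.
Rank by throughput per CPU-hour: J30 28 > J21 26 > J37 25 > J20 22 > J15 19 > J24 16 > J25 5 > J7 2.
J30 takes 10 more to reach its cap of 25 ; 175 left.
J21: +80 to 80 (cap) ; 95 left.
Give J37 50 more to hit its cap of 60 ; 45 left.
Only 45 left; J20 takes them to reach 50.

50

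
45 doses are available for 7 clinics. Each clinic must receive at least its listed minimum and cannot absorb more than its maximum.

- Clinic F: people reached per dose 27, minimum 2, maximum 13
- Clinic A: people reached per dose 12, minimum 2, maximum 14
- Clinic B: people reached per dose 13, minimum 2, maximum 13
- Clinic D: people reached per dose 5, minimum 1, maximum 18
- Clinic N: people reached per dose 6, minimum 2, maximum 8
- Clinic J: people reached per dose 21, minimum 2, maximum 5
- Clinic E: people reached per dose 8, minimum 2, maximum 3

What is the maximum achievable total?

766

Meeting every minimum uses 2+2+2+1+2+2+2 = 13 doses, leaving 32.
Order the clinics by people reached per dose: Clinic F 27 > Clinic J 21 > Clinic B 13 > Clinic A 12 > Clinic E 8 > Clinic N 6 > Clinic D 5.
Give Clinic F 11 more to hit its cap of 13 → 21 left.
Clinic J: +3 to 5 (cap) → 18 left.
Clinic B takes 11 more to reach its cap of 13 → 7 left.
Clinic A: +7 (room for 12) → 9. Pool exhausted.
Total = 27×13 + 12×9 + 13×13 + 5×1 + 6×2 + 21×5 + 8×2 = 766.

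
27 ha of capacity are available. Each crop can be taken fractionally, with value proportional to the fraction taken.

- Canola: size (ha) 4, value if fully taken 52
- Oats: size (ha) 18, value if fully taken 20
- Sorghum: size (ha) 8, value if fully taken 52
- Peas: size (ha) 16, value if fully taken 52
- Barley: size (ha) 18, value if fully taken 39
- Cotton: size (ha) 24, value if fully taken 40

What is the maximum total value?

Sort by value density: Canola 52/4≈13, Sorghum 52/8≈6.5, Peas 52/16≈3.25, Barley 39/18≈2.17, Cotton 40/24≈1.67, Oats 20/18≈1.11.
Take all of Canola (4 ha, value 52) → 23 ha left.
All 8 ha of Sorghum fit (value 52) → 15 remain.
15 ha left: a 15/16 share of Peas gives 52×15/16 = 48.75.
Total value = 152.75.

152.75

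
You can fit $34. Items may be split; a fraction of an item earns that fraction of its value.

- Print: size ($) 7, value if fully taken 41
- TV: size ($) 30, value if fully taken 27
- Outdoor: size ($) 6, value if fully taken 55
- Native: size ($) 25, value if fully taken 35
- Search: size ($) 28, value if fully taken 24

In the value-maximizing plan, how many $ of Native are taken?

Best value per unit of size first: Outdoor 55/6≈9.17, Print 41/7≈5.86, Native 35/25≈1.4, TV 27/30≈0.9, Search 24/28≈0.857.
Take all of Outdoor (6 $, value 55) — 28 $ left.
Take all of Print (7 $, value 41) — 21 $ left.
Only 21 $ remain; take 21/25 of Native for value 35×21/25 = 29.4.

21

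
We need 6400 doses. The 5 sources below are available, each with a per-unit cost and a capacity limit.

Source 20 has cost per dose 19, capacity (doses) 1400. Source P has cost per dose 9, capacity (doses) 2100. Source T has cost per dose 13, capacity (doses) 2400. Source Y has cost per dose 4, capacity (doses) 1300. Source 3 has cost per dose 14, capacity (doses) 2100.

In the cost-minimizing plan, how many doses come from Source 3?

Use sources in increasing cost order.
Take 1300 from Source Y at 4 → need 5100 more.
Source P (9): use full 2100 → 3000 doses to go.
Take 2400 from Source T at 13 → need 600 more.
Source 3 at 14: take 600 of its 2100 → requirement met.
Source 20: unused.

600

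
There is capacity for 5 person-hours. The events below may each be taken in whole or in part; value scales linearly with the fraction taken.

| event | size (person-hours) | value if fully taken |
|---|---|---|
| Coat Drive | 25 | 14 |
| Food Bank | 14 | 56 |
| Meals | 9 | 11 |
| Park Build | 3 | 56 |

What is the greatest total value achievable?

64

Sort by value density: Park Build 56/3≈18.7, Food Bank 56/14≈4, Meals 11/9≈1.22, Coat Drive 14/25≈0.56.
All 3 person-hours of Park Build fit (value 56) → 2 remain.
Fill the last 2 person-hours with part of Food Bank: 2/14 of it earns 8.
Total value = 64.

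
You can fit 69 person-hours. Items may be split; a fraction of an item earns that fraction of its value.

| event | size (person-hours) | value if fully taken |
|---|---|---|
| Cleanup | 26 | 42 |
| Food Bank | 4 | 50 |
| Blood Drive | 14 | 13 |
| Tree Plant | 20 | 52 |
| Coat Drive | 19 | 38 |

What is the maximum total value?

Sort by value density: Food Bank 50/4≈12.5, Tree Plant 52/20≈2.6, Coat Drive 38/19≈2, Cleanup 42/26≈1.62, Blood Drive 13/14≈0.929.
All 4 person-hours of Food Bank fit (value 50) → 65 remain.
Take all of Tree Plant (20 person-hours, value 52) → 45 person-hours left.
Take all of Coat Drive (19 person-hours, value 38) → 26 person-hours left.
Cleanup: take in full, 26 person-hours for value 42 → 0 left.
Total value = 182.

182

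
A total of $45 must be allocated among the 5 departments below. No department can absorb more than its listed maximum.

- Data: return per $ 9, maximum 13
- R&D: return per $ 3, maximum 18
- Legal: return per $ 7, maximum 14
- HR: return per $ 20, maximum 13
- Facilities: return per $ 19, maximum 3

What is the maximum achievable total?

Highest return per $ first: HR 20 > Facilities 19 > Data 9 > Legal 7 > R&D 3.
HR takes 13 to reach its cap of 13 — 32 left.
Give Facilities 3 to hit its cap of 3 — 29 left.
Data takes 13 to reach its cap of 13 — 16 left.
Legal takes 14 to reach its cap of 14 — 2 left.
R&D: +2 (room for 18) → 2. Pool exhausted.
Total = 9×13 + 3×2 + 7×14 + 20×13 + 19×3 = 538.

538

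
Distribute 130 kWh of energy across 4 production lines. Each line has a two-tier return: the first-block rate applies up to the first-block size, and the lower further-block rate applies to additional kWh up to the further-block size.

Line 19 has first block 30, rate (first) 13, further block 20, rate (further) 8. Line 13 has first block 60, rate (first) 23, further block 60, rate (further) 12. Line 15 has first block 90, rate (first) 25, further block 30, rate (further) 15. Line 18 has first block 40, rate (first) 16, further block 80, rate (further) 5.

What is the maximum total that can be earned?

3170

Rank every tier by rate: Line 15/tier1 25 > Line 13/tier1 23 > Line 18/tier1 16 > Line 15/tier2 15 > Line 19/tier1 13 > Line 13/tier2 12 > Line 19/tier2 8 > Line 18/tier2 5.
Line 15/tier1 (25): +90 → 40 left.
Line 13 tier1 at 23: only 40 left, fill 40.
Total = 25×90 + 23×40 = 3170.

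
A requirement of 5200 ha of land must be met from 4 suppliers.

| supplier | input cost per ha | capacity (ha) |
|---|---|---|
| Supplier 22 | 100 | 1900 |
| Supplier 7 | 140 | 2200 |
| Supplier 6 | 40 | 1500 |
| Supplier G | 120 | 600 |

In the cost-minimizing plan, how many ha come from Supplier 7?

Cheapest first:
Supplier 6 at 40: take all 1500 ha — 3700 still needed.
Take 1900 from Supplier 22 at 100 — need 1800 more.
Supplier G (120): use full 600 — 1200 ha to go.
Supplier 7 (140): take the remaining 1200 — done.

1200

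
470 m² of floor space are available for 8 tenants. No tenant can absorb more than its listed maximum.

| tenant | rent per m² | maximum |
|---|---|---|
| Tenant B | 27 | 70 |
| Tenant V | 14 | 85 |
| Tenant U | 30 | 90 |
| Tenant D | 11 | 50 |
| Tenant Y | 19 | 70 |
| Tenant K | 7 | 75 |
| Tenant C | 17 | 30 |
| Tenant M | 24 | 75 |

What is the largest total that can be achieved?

Rank by rent per m²: Tenant U 30 > Tenant B 27 > Tenant M 24 > Tenant Y 19 > Tenant C 17 > Tenant V 14 > Tenant D 11 > Tenant K 7.
Tenant U takes 90 to reach its cap of 90 ; 380 left.
Tenant B takes 70 to reach its cap of 70 ; 310 left.
Tenant M: +75 to 75 (cap) ; 235 left.
Give Tenant Y 70 to hit its cap of 70 ; 165 left.
Tenant C takes 30 to reach its cap of 30 ; 135 left.
Tenant V: +85 to 85 (cap) ; 50 left.
Tenant D: +50 to 50 (cap) ; 0 left.
Total = 27×70 + 14×85 + 30×90 + 11×50 + 19×70 + 17×30 + 24×75 = 9970.

9970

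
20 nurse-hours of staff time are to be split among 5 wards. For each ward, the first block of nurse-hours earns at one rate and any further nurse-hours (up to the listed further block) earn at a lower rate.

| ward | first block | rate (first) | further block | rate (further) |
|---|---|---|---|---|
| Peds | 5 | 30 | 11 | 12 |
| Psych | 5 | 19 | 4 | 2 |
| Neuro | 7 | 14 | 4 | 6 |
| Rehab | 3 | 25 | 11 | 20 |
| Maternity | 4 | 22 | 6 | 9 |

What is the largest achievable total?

473

Rank every tier by rate: Peds/tier1 30 > Rehab/tier1 25 > Maternity/tier1 22 > Rehab/tier2 20 > Psych/tier1 19 > Neuro/tier1 14 > Peds/tier2 12 > Maternity/tier2 9 > Neuro/tier2 6 > Psych/tier2 2.
Peds tier1 at 30: fill all 5 → 15 left.
Rehab/tier1 (25): +3 → 12 left.
Maternity tier1 at 22: fill all 4 → 8 left.
Rehab/tier2: +8 of 11 at 20; pool empty.
Total = 30×5 + 25×3 + 22×4 + 20×8 = 473.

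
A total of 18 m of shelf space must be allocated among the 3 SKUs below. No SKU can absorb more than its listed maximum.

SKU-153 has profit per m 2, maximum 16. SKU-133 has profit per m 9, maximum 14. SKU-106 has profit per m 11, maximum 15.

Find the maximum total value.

Order the SKUs by profit per m: SKU-106 11 > SKU-133 9 > SKU-153 2.
SKU-106 takes 15 to reach its cap of 15 — 3 left.
SKU-133 has room for 14 but only 3 remain, so it gets 3.
Total = 9×3 + 11×15 = 192.

192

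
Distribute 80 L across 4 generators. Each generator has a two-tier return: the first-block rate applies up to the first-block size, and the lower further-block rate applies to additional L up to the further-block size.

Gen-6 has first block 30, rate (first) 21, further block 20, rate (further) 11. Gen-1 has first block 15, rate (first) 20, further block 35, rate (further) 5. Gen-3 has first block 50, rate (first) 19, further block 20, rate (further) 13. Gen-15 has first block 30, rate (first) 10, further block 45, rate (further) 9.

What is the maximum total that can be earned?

Order all 8 blocks by rate: Gen-6/tier1 21 > Gen-1/tier1 20 > Gen-3/tier1 19 > Gen-3/tier2 13 > Gen-6/tier2 11 > Gen-15/tier1 10 > Gen-15/tier2 9 > Gen-1/tier2 5.
Gen-6/tier1 (21): +30 → 50 left.
Gen-1 tier1 at 20: fill all 15 → 35 left.
35 remain; put them into Gen-3 tier1 at 19.
Total = 21×30 + 20×15 + 19×35 = 1595.

1595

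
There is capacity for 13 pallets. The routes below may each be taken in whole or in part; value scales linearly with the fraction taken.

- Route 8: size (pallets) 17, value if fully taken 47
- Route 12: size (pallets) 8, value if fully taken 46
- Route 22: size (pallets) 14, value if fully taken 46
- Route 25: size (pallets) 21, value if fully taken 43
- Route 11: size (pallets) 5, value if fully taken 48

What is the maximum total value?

94

Sort by value density: Route 11 48/5≈9.6, Route 12 46/8≈5.75, Route 22 46/14≈3.29, Route 8 47/17≈2.76, Route 25 43/21≈2.05.
All 5 pallets of Route 11 fit (value 48) ; 8 remain.
All 8 pallets of Route 12 fit (value 46) ; 0 remain.
Total value = 94.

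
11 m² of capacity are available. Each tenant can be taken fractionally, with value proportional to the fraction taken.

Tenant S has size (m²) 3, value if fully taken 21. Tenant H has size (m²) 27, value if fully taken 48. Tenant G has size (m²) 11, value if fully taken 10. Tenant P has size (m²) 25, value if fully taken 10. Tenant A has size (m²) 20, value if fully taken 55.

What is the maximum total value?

Sort by value density: Tenant S 21/3≈7, Tenant A 55/20≈2.75, Tenant H 48/27≈1.78, Tenant G 10/11≈0.909, Tenant P 10/25≈0.4.
All 3 m² of Tenant S fit (value 21) — 8 remain.
Fill the last 8 m² with part of Tenant A: 8/20 of it earns 22.
Total value = 43.

43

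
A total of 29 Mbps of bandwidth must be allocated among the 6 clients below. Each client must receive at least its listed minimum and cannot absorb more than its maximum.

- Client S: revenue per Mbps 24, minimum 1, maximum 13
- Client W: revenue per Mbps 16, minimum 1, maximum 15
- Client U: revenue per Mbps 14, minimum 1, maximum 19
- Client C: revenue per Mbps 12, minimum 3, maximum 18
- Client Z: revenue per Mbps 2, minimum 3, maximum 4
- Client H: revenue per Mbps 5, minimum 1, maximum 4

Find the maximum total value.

501

Meeting every minimum uses 1+1+1+3+3+1 = 10 Mbps, leaving 19.
Order the clients by revenue per Mbps: Client S 24 > Client W 16 > Client U 14 > Client C 12 > Client H 5 > Client Z 2.
Client S takes 12 more to reach its cap of 13 ; 7 left.
Client W: +7 (room for 14) → 8. Pool exhausted.
Total = 24×13 + 16×8 + 14×1 + 12×3 + 2×3 + 5×1 = 501.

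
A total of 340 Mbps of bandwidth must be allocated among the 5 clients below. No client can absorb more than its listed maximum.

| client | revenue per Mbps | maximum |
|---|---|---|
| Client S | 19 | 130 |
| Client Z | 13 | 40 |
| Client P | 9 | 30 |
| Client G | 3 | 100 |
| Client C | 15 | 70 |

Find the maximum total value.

4520

Highest revenue per Mbps first: Client S 19 > Client C 15 > Client Z 13 > Client P 9 > Client G 3.
Client S takes 130 to reach its cap of 130 → 210 left.
Client C: +70 to 70 (cap) → 140 left.
Give Client Z 40 to hit its cap of 40 → 100 left.
Client P: +30 to 30 (cap) → 70 left.
Client G has room for 100 but only 70 remain, so it gets 70.
Total = 19×130 + 13×40 + 9×30 + 3×70 + 15×70 = 4520.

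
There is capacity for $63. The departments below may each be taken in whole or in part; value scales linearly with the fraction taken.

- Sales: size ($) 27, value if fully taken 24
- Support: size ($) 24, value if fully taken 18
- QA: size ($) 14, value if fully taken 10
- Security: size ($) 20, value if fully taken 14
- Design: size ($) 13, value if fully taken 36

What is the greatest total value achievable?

77.25

Rank by value-to-size ratio: Design 36/13≈2.77, Sales 24/27≈0.889, Support 18/24≈0.75, QA 10/14≈0.714, Security 14/20≈0.7.
All 13 $ of Design fit (value 36) ; 50 remain.
All 27 $ of Sales fit (value 24) ; 23 remain.
23 $ left: a 23/24 share of Support gives 18×23/24 = 17.25.
Total value = 77.25.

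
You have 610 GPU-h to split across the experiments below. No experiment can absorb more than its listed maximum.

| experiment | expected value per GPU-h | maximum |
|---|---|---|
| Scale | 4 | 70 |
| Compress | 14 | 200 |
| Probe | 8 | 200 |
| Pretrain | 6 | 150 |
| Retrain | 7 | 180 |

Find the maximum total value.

5840

Rank by expected value per GPU-h: Compress 14 > Probe 8 > Retrain 7 > Pretrain 6 > Scale 4.
Give Compress 200 to hit its cap of 200 ; 410 left.
Give Probe 200 to hit its cap of 200 ; 210 left.
Retrain takes 180 to reach its cap of 180 ; 30 left.
Only 30 left; Pretrain takes them to reach 30.
Total = 14×200 + 8×200 + 6×30 + 7×180 = 5840.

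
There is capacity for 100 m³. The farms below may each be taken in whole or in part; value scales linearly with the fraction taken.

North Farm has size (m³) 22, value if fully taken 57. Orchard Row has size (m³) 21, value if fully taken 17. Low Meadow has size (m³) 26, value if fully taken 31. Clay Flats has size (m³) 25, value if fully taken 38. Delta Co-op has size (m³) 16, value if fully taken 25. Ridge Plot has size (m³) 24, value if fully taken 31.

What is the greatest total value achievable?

166.5

Rank by value-to-size ratio: North Farm 57/22≈2.59, Delta Co-op 25/16≈1.56, Clay Flats 38/25≈1.52, Ridge Plot 31/24≈1.29, Low Meadow 31/26≈1.19, Orchard Row 17/21≈0.81.
Take all of North Farm (22 m³, value 57) ; 78 m³ left.
Take all of Delta Co-op (16 m³, value 25) ; 62 m³ left.
Take all of Clay Flats (25 m³, value 38) ; 37 m³ left.
Take all of Ridge Plot (24 m³, value 31) ; 13 m³ left.
Only 13 m³ remain; take 13/26 of Low Meadow for value 31×13/26 = 15.5.
Total value = 166.5.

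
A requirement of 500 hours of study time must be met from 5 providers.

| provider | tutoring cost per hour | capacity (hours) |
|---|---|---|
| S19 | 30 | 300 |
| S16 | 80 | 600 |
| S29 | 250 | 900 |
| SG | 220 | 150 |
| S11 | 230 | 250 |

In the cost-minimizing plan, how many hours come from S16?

Use providers in increasing cost order.
S19 at 30: take all 300 hours → 200 still needed.
Take 200 from S16 at 80 to finish.
SG, S11, S29: unused.

200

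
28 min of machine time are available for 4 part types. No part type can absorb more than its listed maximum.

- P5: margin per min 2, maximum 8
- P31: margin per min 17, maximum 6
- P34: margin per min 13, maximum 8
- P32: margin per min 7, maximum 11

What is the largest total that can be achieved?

Highest margin per min first: P31 17 > P34 13 > P32 7 > P5 2.
Give P31 6 to hit its cap of 6 ; 22 left.
P34: +8 to 8 (cap) ; 14 left.
P32 takes 11 to reach its cap of 11 ; 3 left.
P5 has room for 8 but only 3 remain, so it gets 3.
Total = 2×3 + 17×6 + 13×8 + 7×11 = 289.

289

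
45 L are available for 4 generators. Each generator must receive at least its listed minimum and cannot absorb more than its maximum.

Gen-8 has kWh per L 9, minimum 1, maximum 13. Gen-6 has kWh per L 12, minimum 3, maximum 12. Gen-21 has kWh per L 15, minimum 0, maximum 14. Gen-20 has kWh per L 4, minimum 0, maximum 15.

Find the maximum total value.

495

Meeting every minimum uses 1+3+0+0 = 4 L, leaving 41.
Order the generators by kWh per L: Gen-21 15 > Gen-6 12 > Gen-8 9 > Gen-20 4.
Gen-21 takes 14 more to reach its cap of 14 ; 27 left.
Gen-6 takes 9 more to reach its cap of 12 ; 18 left.
Gen-8: +12 to 13 (cap) ; 6 left.
Gen-20: +6 (room for 15) → 6. Pool exhausted.
Total = 9×13 + 12×12 + 15×14 + 4×6 = 495.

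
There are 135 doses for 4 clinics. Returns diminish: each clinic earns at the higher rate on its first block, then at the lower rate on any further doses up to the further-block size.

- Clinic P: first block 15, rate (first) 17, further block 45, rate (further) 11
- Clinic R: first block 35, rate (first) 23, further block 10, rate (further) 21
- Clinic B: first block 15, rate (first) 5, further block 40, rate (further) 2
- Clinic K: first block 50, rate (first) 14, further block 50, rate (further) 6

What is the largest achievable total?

2245

Order all 8 blocks by rate: Clinic R/tier1 23 > Clinic R/tier2 21 > Clinic P/tier1 17 > Clinic K/tier1 14 > Clinic P/tier2 11 > Clinic K/tier2 6 > Clinic B/tier1 5 > Clinic B/tier2 2.
Clinic R/tier1 (23): +35 → 100 left.
Clinic R/tier2 (21): +10 → 90 left.
Clinic P tier1 at 17: fill all 15 → 75 left.
Clinic K/tier1 (14): +50 → 25 left.
25 remain; put them into Clinic P tier2 at 11.
Total = 23×35 + 21×10 + 17×15 + 14×50 + 11×25 = 2245.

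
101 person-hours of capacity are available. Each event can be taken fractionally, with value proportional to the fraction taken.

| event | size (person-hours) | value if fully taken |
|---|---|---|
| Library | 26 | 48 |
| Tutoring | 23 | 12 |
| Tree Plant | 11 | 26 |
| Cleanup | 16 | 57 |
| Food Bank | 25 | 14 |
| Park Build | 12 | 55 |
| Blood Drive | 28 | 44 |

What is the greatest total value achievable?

Sort by value density: Park Build 55/12≈4.58, Cleanup 57/16≈3.56, Tree Plant 26/11≈2.36, Library 48/26≈1.85, Blood Drive 44/28≈1.57, Food Bank 14/25≈0.56, Tutoring 12/23≈0.522.
All 12 person-hours of Park Build fit (value 55) → 89 remain.
All 16 person-hours of Cleanup fit (value 57) → 73 remain.
All 11 person-hours of Tree Plant fit (value 26) → 62 remain.
Take all of Library (26 person-hours, value 48) → 36 person-hours left.
All 28 person-hours of Blood Drive fit (value 44) → 8 remain.
8 person-hours left: a 8/25 share of Food Bank gives 14×8/25 = 4.48.
Total value = 234.48.

234.48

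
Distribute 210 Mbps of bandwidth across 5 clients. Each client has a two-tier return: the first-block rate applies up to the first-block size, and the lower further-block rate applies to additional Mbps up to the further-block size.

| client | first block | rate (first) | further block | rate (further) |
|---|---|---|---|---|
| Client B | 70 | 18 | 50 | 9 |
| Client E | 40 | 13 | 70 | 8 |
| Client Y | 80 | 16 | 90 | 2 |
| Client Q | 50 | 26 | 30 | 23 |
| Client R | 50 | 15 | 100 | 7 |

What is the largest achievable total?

Treat each block as its own option and order by rate: Client Q/tier1 26 > Client Q/tier2 23 > Client B/tier1 18 > Client Y/tier1 16 > Client R/tier1 15 > Client E/tier1 13 > Client B/tier2 9 > Client E/tier2 8 > Client R/tier2 7 > Client Y/tier2 2.
Fill Client Q tier1 block (50 at 26) ; 160 left.
Client Q/tier2 (23): +30 ; 130 left.
Fill Client B tier1 block (70 at 18) ; 60 left.
Client Y tier1 at 16: only 60 left, fill 60.
Total = 26×50 + 23×30 + 18×70 + 16×60 = 4210.

4210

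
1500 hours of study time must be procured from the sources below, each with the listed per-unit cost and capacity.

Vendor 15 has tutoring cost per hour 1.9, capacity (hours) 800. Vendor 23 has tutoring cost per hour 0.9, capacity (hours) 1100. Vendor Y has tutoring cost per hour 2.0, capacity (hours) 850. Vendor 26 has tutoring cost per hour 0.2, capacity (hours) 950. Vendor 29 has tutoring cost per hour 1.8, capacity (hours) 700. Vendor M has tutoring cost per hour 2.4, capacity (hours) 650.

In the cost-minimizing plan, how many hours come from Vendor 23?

Fill from the cheapest source first.
Vendor 26 (0.2): use full 950 → 550 hours to go.
Take 550 from Vendor 23 at 0.9 to finish.
Vendor 29, Vendor 15, Vendor Y, Vendor M: unused.

550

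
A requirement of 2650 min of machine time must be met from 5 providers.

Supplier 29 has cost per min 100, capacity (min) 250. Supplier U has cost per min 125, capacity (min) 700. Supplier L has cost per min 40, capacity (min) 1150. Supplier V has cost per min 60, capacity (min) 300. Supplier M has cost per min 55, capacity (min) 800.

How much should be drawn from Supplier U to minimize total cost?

150

Fill from the cheapest provider first.
Take 1150 from Supplier L at 40 → need 1500 more.
Supplier M at 55: take all 800 min → 700 still needed.
Supplier V at 60: take all 300 min → 400 still needed.
Take 250 from Supplier 29 at 100 → need 150 more.
Supplier U at 125: take 150 of its 700 → requirement met.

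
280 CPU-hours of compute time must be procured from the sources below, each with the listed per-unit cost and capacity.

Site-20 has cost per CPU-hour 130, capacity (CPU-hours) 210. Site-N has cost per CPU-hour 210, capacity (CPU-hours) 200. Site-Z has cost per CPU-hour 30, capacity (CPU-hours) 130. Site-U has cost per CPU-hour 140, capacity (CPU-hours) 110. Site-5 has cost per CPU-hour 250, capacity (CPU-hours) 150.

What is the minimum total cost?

Cheapest first:
Take 130 from Site-Z at 30 — need 150 more.
Site-20 (130): take the remaining 150 — done.
Site-U, Site-N, Site-5: unused.
Cost = 130×30 + 150×130 = 23400.

23400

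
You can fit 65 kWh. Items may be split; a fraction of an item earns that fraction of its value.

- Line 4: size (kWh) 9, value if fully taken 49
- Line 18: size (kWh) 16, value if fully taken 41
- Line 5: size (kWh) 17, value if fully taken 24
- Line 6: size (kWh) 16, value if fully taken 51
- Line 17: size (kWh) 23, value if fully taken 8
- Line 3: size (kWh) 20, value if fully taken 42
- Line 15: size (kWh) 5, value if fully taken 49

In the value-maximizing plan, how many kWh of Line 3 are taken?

Sort by value density: Line 15 49/5≈9.8, Line 4 49/9≈5.44, Line 6 51/16≈3.19, Line 18 41/16≈2.56, Line 3 42/20≈2.1, Line 5 24/17≈1.41, Line 17 8/23≈0.348.
Line 15: take in full, 5 kWh for value 49 — 60 left.
All 9 kWh of Line 4 fit (value 49) — 51 remain.
Line 6: take in full, 16 kWh for value 51 — 35 left.
Line 18: take in full, 16 kWh for value 41 — 19 left.
Only 19 kWh remain; take 19/20 of Line 3 for value 42×19/20 = 39.9.

19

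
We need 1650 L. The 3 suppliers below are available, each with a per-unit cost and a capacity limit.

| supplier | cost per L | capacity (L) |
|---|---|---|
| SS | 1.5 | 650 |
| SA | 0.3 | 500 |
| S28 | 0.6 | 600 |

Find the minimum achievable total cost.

Use suppliers in increasing cost order.
SA (0.3): use full 500 ; 1150 L to go.
S28 (0.6): use full 600 ; 550 L to go.
SS at 1.5: take 550 of its 650 ; requirement met.
Cost = 500×0.3 + 600×0.6 + 550×1.5 = 1335.

1335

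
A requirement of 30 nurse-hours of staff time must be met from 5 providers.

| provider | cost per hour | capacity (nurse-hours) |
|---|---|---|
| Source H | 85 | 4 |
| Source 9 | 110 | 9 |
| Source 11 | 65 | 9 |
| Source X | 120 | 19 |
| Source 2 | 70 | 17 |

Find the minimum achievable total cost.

Fill from the cheapest provider first.
Source 11 at 65: take all 9 nurse-hours — 21 still needed.
Source 2 (70): use full 17 — 4 nurse-hours to go.
Take 4 from Source H at 85 — need 0 more.
Source 9, Source X: unused.
Cost = 9×65 + 17×70 + 4×85 = 2115.

2115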